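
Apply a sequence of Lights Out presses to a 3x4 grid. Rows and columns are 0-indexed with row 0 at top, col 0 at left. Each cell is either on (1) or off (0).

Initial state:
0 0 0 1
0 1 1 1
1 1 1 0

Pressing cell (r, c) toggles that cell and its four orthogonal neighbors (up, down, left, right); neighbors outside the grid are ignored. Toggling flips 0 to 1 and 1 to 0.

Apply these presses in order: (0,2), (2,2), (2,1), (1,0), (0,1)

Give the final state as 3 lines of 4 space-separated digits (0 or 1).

Answer: 0 0 0 0
1 0 1 1
1 1 1 1

Derivation:
After press 1 at (0,2):
0 1 1 0
0 1 0 1
1 1 1 0

After press 2 at (2,2):
0 1 1 0
0 1 1 1
1 0 0 1

After press 3 at (2,1):
0 1 1 0
0 0 1 1
0 1 1 1

After press 4 at (1,0):
1 1 1 0
1 1 1 1
1 1 1 1

After press 5 at (0,1):
0 0 0 0
1 0 1 1
1 1 1 1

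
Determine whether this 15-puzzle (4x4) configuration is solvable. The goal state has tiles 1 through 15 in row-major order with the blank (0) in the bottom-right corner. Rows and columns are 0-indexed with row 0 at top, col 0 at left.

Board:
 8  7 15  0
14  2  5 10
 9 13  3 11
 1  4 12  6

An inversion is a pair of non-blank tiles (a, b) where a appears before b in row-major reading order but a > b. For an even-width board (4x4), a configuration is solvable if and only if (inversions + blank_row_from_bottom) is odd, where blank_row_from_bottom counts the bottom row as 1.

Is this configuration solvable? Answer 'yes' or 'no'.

Answer: no

Derivation:
Inversions: 60
Blank is in row 0 (0-indexed from top), which is row 4 counting from the bottom (bottom = 1).
60 + 4 = 64, which is even, so the puzzle is not solvable.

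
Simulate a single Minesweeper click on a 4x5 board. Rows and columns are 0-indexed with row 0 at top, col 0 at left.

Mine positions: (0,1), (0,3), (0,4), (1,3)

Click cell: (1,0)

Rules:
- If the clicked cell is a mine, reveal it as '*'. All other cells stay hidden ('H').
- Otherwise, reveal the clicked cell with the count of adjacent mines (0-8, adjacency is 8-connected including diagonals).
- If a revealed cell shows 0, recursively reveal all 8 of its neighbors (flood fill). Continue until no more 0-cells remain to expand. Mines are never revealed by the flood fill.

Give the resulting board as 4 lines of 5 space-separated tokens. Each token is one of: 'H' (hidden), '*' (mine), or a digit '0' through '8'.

H H H H H
1 H H H H
H H H H H
H H H H H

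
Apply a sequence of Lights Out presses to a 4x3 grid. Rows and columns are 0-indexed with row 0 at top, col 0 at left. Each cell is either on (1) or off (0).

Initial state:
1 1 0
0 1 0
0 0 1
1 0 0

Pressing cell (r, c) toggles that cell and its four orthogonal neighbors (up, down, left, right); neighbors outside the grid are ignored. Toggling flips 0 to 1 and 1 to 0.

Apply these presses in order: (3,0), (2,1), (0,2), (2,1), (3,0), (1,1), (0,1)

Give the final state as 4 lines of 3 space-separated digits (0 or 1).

Answer: 0 0 0
1 1 0
0 1 1
1 0 0

Derivation:
After press 1 at (3,0):
1 1 0
0 1 0
1 0 1
0 1 0

After press 2 at (2,1):
1 1 0
0 0 0
0 1 0
0 0 0

After press 3 at (0,2):
1 0 1
0 0 1
0 1 0
0 0 0

After press 4 at (2,1):
1 0 1
0 1 1
1 0 1
0 1 0

After press 5 at (3,0):
1 0 1
0 1 1
0 0 1
1 0 0

After press 6 at (1,1):
1 1 1
1 0 0
0 1 1
1 0 0

After press 7 at (0,1):
0 0 0
1 1 0
0 1 1
1 0 0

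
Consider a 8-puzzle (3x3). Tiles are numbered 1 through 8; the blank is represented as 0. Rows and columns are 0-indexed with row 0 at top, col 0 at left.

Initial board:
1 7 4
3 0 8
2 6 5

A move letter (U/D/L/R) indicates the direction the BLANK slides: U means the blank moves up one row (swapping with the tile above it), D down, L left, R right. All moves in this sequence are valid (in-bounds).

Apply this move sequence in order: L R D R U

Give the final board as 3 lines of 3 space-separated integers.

Answer: 1 7 4
3 6 0
2 5 8

Derivation:
After move 1 (L):
1 7 4
0 3 8
2 6 5

After move 2 (R):
1 7 4
3 0 8
2 6 5

After move 3 (D):
1 7 4
3 6 8
2 0 5

After move 4 (R):
1 7 4
3 6 8
2 5 0

After move 5 (U):
1 7 4
3 6 0
2 5 8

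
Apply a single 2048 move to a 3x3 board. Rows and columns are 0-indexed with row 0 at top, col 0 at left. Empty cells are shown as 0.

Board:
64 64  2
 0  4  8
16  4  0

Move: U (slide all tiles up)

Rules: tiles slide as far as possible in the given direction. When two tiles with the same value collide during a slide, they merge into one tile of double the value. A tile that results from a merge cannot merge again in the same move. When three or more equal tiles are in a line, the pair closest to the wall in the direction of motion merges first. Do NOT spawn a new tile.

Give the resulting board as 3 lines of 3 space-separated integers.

Answer: 64 64  2
16  8  8
 0  0  0

Derivation:
Slide up:
col 0: [64, 0, 16] -> [64, 16, 0]
col 1: [64, 4, 4] -> [64, 8, 0]
col 2: [2, 8, 0] -> [2, 8, 0]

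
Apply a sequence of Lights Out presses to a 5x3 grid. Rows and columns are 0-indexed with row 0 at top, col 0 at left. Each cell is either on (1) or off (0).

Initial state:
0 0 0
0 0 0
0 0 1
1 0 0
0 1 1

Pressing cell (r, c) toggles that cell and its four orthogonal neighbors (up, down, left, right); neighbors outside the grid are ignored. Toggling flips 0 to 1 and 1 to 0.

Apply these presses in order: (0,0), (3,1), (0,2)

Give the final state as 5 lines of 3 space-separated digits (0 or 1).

Answer: 1 0 1
1 0 1
0 1 1
0 1 1
0 0 1

Derivation:
After press 1 at (0,0):
1 1 0
1 0 0
0 0 1
1 0 0
0 1 1

After press 2 at (3,1):
1 1 0
1 0 0
0 1 1
0 1 1
0 0 1

After press 3 at (0,2):
1 0 1
1 0 1
0 1 1
0 1 1
0 0 1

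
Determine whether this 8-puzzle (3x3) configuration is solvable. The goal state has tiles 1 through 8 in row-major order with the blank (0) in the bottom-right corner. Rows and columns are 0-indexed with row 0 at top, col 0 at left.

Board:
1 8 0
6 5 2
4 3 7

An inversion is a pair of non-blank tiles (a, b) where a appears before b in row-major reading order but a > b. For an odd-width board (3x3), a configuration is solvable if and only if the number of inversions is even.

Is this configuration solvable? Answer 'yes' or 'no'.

Inversions (pairs i<j in row-major order where tile[i] > tile[j] > 0): 14
14 is even, so the puzzle is solvable.

Answer: yes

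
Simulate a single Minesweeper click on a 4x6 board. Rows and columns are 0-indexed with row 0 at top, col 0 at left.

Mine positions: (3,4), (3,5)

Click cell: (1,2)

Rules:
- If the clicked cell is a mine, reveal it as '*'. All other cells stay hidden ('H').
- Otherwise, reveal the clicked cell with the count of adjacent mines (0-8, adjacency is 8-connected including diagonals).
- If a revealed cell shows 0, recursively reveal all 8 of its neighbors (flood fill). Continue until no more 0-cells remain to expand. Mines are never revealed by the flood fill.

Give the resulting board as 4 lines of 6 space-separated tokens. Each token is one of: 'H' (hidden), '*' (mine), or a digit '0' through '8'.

0 0 0 0 0 0
0 0 0 0 0 0
0 0 0 1 2 2
0 0 0 1 H H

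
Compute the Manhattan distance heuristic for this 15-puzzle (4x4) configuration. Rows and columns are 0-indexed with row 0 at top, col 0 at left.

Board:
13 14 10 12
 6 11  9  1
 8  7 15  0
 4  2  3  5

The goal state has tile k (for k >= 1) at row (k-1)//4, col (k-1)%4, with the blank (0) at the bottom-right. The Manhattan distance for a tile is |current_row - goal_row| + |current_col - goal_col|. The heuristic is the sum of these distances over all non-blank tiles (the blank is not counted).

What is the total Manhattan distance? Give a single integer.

Answer: 45

Derivation:
Tile 13: at (0,0), goal (3,0), distance |0-3|+|0-0| = 3
Tile 14: at (0,1), goal (3,1), distance |0-3|+|1-1| = 3
Tile 10: at (0,2), goal (2,1), distance |0-2|+|2-1| = 3
Tile 12: at (0,3), goal (2,3), distance |0-2|+|3-3| = 2
Tile 6: at (1,0), goal (1,1), distance |1-1|+|0-1| = 1
Tile 11: at (1,1), goal (2,2), distance |1-2|+|1-2| = 2
Tile 9: at (1,2), goal (2,0), distance |1-2|+|2-0| = 3
Tile 1: at (1,3), goal (0,0), distance |1-0|+|3-0| = 4
Tile 8: at (2,0), goal (1,3), distance |2-1|+|0-3| = 4
Tile 7: at (2,1), goal (1,2), distance |2-1|+|1-2| = 2
Tile 15: at (2,2), goal (3,2), distance |2-3|+|2-2| = 1
Tile 4: at (3,0), goal (0,3), distance |3-0|+|0-3| = 6
Tile 2: at (3,1), goal (0,1), distance |3-0|+|1-1| = 3
Tile 3: at (3,2), goal (0,2), distance |3-0|+|2-2| = 3
Tile 5: at (3,3), goal (1,0), distance |3-1|+|3-0| = 5
Sum: 3 + 3 + 3 + 2 + 1 + 2 + 3 + 4 + 4 + 2 + 1 + 6 + 3 + 3 + 5 = 45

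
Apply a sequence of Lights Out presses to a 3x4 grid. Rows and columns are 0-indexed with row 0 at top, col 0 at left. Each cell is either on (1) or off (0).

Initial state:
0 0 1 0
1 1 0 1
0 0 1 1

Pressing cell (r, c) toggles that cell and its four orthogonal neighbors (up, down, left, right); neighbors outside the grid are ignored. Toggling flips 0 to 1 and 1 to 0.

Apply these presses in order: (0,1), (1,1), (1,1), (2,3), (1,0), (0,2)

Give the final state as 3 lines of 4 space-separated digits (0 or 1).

Answer: 0 0 1 1
0 1 1 0
1 0 0 0

Derivation:
After press 1 at (0,1):
1 1 0 0
1 0 0 1
0 0 1 1

After press 2 at (1,1):
1 0 0 0
0 1 1 1
0 1 1 1

After press 3 at (1,1):
1 1 0 0
1 0 0 1
0 0 1 1

After press 4 at (2,3):
1 1 0 0
1 0 0 0
0 0 0 0

After press 5 at (1,0):
0 1 0 0
0 1 0 0
1 0 0 0

After press 6 at (0,2):
0 0 1 1
0 1 1 0
1 0 0 0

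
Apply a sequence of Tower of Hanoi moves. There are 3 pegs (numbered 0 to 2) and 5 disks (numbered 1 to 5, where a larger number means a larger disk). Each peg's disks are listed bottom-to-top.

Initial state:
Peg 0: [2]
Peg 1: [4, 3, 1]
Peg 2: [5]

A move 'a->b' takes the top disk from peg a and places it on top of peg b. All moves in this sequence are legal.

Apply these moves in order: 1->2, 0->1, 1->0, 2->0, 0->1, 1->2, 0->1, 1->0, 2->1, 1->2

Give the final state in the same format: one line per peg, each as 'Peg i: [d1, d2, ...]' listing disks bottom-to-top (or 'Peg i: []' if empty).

Answer: Peg 0: [2]
Peg 1: [4, 3]
Peg 2: [5, 1]

Derivation:
After move 1 (1->2):
Peg 0: [2]
Peg 1: [4, 3]
Peg 2: [5, 1]

After move 2 (0->1):
Peg 0: []
Peg 1: [4, 3, 2]
Peg 2: [5, 1]

After move 3 (1->0):
Peg 0: [2]
Peg 1: [4, 3]
Peg 2: [5, 1]

After move 4 (2->0):
Peg 0: [2, 1]
Peg 1: [4, 3]
Peg 2: [5]

After move 5 (0->1):
Peg 0: [2]
Peg 1: [4, 3, 1]
Peg 2: [5]

After move 6 (1->2):
Peg 0: [2]
Peg 1: [4, 3]
Peg 2: [5, 1]

After move 7 (0->1):
Peg 0: []
Peg 1: [4, 3, 2]
Peg 2: [5, 1]

After move 8 (1->0):
Peg 0: [2]
Peg 1: [4, 3]
Peg 2: [5, 1]

After move 9 (2->1):
Peg 0: [2]
Peg 1: [4, 3, 1]
Peg 2: [5]

After move 10 (1->2):
Peg 0: [2]
Peg 1: [4, 3]
Peg 2: [5, 1]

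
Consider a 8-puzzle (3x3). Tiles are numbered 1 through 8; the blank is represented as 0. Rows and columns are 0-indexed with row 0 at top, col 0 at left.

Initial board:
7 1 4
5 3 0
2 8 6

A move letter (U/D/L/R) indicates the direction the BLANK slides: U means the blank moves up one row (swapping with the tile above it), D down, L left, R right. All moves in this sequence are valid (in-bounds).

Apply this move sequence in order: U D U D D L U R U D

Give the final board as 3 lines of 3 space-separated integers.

After move 1 (U):
7 1 0
5 3 4
2 8 6

After move 2 (D):
7 1 4
5 3 0
2 8 6

After move 3 (U):
7 1 0
5 3 4
2 8 6

After move 4 (D):
7 1 4
5 3 0
2 8 6

After move 5 (D):
7 1 4
5 3 6
2 8 0

After move 6 (L):
7 1 4
5 3 6
2 0 8

After move 7 (U):
7 1 4
5 0 6
2 3 8

After move 8 (R):
7 1 4
5 6 0
2 3 8

After move 9 (U):
7 1 0
5 6 4
2 3 8

After move 10 (D):
7 1 4
5 6 0
2 3 8

Answer: 7 1 4
5 6 0
2 3 8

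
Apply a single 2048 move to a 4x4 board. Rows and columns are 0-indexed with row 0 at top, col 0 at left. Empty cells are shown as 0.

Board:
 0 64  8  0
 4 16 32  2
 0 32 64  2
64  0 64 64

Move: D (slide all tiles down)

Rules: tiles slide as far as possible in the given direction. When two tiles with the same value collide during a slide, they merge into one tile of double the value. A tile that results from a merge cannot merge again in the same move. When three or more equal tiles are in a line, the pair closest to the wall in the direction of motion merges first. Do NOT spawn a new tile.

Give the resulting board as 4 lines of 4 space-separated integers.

Answer:   0   0   0   0
  0  64   8   0
  4  16  32   4
 64  32 128  64

Derivation:
Slide down:
col 0: [0, 4, 0, 64] -> [0, 0, 4, 64]
col 1: [64, 16, 32, 0] -> [0, 64, 16, 32]
col 2: [8, 32, 64, 64] -> [0, 8, 32, 128]
col 3: [0, 2, 2, 64] -> [0, 0, 4, 64]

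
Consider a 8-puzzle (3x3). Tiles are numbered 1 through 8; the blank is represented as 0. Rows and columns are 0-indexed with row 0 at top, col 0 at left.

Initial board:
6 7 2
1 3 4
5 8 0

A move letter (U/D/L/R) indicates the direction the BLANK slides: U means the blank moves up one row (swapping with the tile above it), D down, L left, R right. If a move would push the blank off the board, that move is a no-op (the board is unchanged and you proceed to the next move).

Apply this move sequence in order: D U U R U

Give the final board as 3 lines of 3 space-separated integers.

Answer: 6 7 0
1 3 2
5 8 4

Derivation:
After move 1 (D):
6 7 2
1 3 4
5 8 0

After move 2 (U):
6 7 2
1 3 0
5 8 4

After move 3 (U):
6 7 0
1 3 2
5 8 4

After move 4 (R):
6 7 0
1 3 2
5 8 4

After move 5 (U):
6 7 0
1 3 2
5 8 4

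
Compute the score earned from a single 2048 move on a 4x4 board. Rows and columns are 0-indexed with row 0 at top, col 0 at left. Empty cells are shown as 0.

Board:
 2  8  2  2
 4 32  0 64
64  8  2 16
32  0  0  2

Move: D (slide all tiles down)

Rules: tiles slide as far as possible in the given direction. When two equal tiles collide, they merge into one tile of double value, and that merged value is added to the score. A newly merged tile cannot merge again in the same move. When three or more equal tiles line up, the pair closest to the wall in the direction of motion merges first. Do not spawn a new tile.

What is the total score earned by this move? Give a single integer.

Answer: 4

Derivation:
Slide down:
col 0: [2, 4, 64, 32] -> [2, 4, 64, 32]  score +0 (running 0)
col 1: [8, 32, 8, 0] -> [0, 8, 32, 8]  score +0 (running 0)
col 2: [2, 0, 2, 0] -> [0, 0, 0, 4]  score +4 (running 4)
col 3: [2, 64, 16, 2] -> [2, 64, 16, 2]  score +0 (running 4)
Board after move:
 2  0  0  2
 4  8  0 64
64 32  0 16
32  8  4  2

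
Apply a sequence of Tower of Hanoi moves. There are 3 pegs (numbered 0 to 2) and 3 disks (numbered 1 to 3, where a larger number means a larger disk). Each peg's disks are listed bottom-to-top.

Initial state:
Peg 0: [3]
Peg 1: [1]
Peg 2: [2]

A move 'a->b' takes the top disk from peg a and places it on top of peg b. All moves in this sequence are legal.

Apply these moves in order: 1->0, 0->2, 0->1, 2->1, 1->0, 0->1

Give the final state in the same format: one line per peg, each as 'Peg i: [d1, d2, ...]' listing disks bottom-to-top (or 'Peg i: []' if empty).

Answer: Peg 0: []
Peg 1: [3, 1]
Peg 2: [2]

Derivation:
After move 1 (1->0):
Peg 0: [3, 1]
Peg 1: []
Peg 2: [2]

After move 2 (0->2):
Peg 0: [3]
Peg 1: []
Peg 2: [2, 1]

After move 3 (0->1):
Peg 0: []
Peg 1: [3]
Peg 2: [2, 1]

After move 4 (2->1):
Peg 0: []
Peg 1: [3, 1]
Peg 2: [2]

After move 5 (1->0):
Peg 0: [1]
Peg 1: [3]
Peg 2: [2]

After move 6 (0->1):
Peg 0: []
Peg 1: [3, 1]
Peg 2: [2]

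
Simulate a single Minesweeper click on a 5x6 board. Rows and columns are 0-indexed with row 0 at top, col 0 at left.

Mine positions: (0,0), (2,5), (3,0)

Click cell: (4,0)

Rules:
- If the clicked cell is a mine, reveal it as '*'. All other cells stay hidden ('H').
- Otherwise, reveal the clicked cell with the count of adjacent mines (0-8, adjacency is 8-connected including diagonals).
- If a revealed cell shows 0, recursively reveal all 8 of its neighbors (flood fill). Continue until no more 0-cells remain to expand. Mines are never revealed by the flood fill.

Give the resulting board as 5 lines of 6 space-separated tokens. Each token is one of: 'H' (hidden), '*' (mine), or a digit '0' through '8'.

H H H H H H
H H H H H H
H H H H H H
H H H H H H
1 H H H H H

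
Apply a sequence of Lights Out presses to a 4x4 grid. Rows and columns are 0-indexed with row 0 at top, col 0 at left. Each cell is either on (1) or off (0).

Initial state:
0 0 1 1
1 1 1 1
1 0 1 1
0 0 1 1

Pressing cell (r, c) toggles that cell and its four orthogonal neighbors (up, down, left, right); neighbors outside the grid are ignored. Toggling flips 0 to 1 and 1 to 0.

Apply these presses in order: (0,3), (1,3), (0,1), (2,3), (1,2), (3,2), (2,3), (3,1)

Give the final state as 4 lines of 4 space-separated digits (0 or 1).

After press 1 at (0,3):
0 0 0 0
1 1 1 0
1 0 1 1
0 0 1 1

After press 2 at (1,3):
0 0 0 1
1 1 0 1
1 0 1 0
0 0 1 1

After press 3 at (0,1):
1 1 1 1
1 0 0 1
1 0 1 0
0 0 1 1

After press 4 at (2,3):
1 1 1 1
1 0 0 0
1 0 0 1
0 0 1 0

After press 5 at (1,2):
1 1 0 1
1 1 1 1
1 0 1 1
0 0 1 0

After press 6 at (3,2):
1 1 0 1
1 1 1 1
1 0 0 1
0 1 0 1

After press 7 at (2,3):
1 1 0 1
1 1 1 0
1 0 1 0
0 1 0 0

After press 8 at (3,1):
1 1 0 1
1 1 1 0
1 1 1 0
1 0 1 0

Answer: 1 1 0 1
1 1 1 0
1 1 1 0
1 0 1 0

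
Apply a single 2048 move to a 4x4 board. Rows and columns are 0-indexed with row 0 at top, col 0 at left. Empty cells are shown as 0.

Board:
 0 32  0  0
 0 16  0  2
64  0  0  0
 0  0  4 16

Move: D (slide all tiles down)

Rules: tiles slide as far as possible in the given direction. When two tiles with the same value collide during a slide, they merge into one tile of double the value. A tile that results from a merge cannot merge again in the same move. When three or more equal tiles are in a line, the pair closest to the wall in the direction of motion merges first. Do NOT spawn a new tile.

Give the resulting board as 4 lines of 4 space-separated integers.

Answer:  0  0  0  0
 0  0  0  0
 0 32  0  2
64 16  4 16

Derivation:
Slide down:
col 0: [0, 0, 64, 0] -> [0, 0, 0, 64]
col 1: [32, 16, 0, 0] -> [0, 0, 32, 16]
col 2: [0, 0, 0, 4] -> [0, 0, 0, 4]
col 3: [0, 2, 0, 16] -> [0, 0, 2, 16]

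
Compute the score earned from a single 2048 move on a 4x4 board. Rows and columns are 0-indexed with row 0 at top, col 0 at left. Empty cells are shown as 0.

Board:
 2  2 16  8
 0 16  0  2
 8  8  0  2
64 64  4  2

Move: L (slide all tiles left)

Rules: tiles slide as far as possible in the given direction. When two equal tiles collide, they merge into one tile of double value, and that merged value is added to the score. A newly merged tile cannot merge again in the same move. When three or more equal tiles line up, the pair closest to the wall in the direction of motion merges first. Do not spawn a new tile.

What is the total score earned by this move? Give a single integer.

Slide left:
row 0: [2, 2, 16, 8] -> [4, 16, 8, 0]  score +4 (running 4)
row 1: [0, 16, 0, 2] -> [16, 2, 0, 0]  score +0 (running 4)
row 2: [8, 8, 0, 2] -> [16, 2, 0, 0]  score +16 (running 20)
row 3: [64, 64, 4, 2] -> [128, 4, 2, 0]  score +128 (running 148)
Board after move:
  4  16   8   0
 16   2   0   0
 16   2   0   0
128   4   2   0

Answer: 148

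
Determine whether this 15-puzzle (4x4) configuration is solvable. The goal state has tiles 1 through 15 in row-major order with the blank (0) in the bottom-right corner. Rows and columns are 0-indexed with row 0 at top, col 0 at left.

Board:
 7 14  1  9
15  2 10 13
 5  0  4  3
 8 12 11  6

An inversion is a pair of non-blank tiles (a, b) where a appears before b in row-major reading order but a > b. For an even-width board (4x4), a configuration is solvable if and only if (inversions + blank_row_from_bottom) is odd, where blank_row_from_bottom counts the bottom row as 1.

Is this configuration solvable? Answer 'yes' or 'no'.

Inversions: 53
Blank is in row 2 (0-indexed from top), which is row 2 counting from the bottom (bottom = 1).
53 + 2 = 55, which is odd, so the puzzle is solvable.

Answer: yes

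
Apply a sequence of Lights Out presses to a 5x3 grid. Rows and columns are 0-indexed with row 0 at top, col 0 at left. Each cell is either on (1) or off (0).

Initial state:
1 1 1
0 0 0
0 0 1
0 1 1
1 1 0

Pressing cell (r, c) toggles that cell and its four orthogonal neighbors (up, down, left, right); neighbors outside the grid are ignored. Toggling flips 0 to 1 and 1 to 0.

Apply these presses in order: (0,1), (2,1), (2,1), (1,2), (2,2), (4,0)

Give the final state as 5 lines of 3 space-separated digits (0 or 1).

After press 1 at (0,1):
0 0 0
0 1 0
0 0 1
0 1 1
1 1 0

After press 2 at (2,1):
0 0 0
0 0 0
1 1 0
0 0 1
1 1 0

After press 3 at (2,1):
0 0 0
0 1 0
0 0 1
0 1 1
1 1 0

After press 4 at (1,2):
0 0 1
0 0 1
0 0 0
0 1 1
1 1 0

After press 5 at (2,2):
0 0 1
0 0 0
0 1 1
0 1 0
1 1 0

After press 6 at (4,0):
0 0 1
0 0 0
0 1 1
1 1 0
0 0 0

Answer: 0 0 1
0 0 0
0 1 1
1 1 0
0 0 0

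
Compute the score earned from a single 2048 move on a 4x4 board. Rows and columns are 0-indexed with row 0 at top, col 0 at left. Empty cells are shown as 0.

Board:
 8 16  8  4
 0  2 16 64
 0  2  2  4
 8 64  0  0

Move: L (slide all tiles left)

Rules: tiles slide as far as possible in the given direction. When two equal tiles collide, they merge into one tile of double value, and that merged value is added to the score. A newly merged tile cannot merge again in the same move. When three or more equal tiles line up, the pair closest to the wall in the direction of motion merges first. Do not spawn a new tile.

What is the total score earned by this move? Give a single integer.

Slide left:
row 0: [8, 16, 8, 4] -> [8, 16, 8, 4]  score +0 (running 0)
row 1: [0, 2, 16, 64] -> [2, 16, 64, 0]  score +0 (running 0)
row 2: [0, 2, 2, 4] -> [4, 4, 0, 0]  score +4 (running 4)
row 3: [8, 64, 0, 0] -> [8, 64, 0, 0]  score +0 (running 4)
Board after move:
 8 16  8  4
 2 16 64  0
 4  4  0  0
 8 64  0  0

Answer: 4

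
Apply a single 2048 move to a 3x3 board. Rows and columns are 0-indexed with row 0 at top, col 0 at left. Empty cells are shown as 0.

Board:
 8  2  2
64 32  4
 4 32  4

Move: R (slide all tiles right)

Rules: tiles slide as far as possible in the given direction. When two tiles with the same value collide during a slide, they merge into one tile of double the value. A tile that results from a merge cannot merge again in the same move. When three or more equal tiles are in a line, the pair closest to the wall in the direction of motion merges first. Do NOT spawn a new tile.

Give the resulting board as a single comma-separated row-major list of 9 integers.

Slide right:
row 0: [8, 2, 2] -> [0, 8, 4]
row 1: [64, 32, 4] -> [64, 32, 4]
row 2: [4, 32, 4] -> [4, 32, 4]

Answer: 0, 8, 4, 64, 32, 4, 4, 32, 4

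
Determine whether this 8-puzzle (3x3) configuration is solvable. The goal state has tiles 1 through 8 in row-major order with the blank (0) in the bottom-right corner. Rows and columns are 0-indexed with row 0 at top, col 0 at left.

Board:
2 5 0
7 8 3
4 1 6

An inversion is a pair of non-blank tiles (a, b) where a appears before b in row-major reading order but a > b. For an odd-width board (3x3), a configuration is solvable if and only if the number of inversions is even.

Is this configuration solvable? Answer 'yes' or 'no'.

Inversions (pairs i<j in row-major order where tile[i] > tile[j] > 0): 14
14 is even, so the puzzle is solvable.

Answer: yes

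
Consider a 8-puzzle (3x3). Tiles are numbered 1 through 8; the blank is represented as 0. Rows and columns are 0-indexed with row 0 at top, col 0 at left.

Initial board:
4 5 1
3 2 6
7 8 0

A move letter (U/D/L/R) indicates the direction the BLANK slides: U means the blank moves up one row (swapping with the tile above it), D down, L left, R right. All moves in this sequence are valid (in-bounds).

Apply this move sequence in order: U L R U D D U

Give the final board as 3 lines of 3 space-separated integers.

Answer: 4 5 1
3 2 0
7 8 6

Derivation:
After move 1 (U):
4 5 1
3 2 0
7 8 6

After move 2 (L):
4 5 1
3 0 2
7 8 6

After move 3 (R):
4 5 1
3 2 0
7 8 6

After move 4 (U):
4 5 0
3 2 1
7 8 6

After move 5 (D):
4 5 1
3 2 0
7 8 6

After move 6 (D):
4 5 1
3 2 6
7 8 0

After move 7 (U):
4 5 1
3 2 0
7 8 6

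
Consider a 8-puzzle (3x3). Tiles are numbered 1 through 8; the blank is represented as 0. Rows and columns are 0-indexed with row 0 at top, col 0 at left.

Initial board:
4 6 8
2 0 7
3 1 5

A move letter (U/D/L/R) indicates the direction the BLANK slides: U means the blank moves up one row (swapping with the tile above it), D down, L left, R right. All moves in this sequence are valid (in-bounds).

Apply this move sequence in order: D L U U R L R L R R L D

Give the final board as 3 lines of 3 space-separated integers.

After move 1 (D):
4 6 8
2 1 7
3 0 5

After move 2 (L):
4 6 8
2 1 7
0 3 5

After move 3 (U):
4 6 8
0 1 7
2 3 5

After move 4 (U):
0 6 8
4 1 7
2 3 5

After move 5 (R):
6 0 8
4 1 7
2 3 5

After move 6 (L):
0 6 8
4 1 7
2 3 5

After move 7 (R):
6 0 8
4 1 7
2 3 5

After move 8 (L):
0 6 8
4 1 7
2 3 5

After move 9 (R):
6 0 8
4 1 7
2 3 5

After move 10 (R):
6 8 0
4 1 7
2 3 5

After move 11 (L):
6 0 8
4 1 7
2 3 5

After move 12 (D):
6 1 8
4 0 7
2 3 5

Answer: 6 1 8
4 0 7
2 3 5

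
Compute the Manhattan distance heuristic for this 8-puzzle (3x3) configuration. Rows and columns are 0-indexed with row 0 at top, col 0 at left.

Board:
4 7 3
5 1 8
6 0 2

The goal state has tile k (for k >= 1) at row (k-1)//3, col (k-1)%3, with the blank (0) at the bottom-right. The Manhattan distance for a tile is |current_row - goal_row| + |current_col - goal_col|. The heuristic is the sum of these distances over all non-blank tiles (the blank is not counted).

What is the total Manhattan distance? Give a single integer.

Answer: 15

Derivation:
Tile 4: (0,0)->(1,0) = 1
Tile 7: (0,1)->(2,0) = 3
Tile 3: (0,2)->(0,2) = 0
Tile 5: (1,0)->(1,1) = 1
Tile 1: (1,1)->(0,0) = 2
Tile 8: (1,2)->(2,1) = 2
Tile 6: (2,0)->(1,2) = 3
Tile 2: (2,2)->(0,1) = 3
Sum: 1 + 3 + 0 + 1 + 2 + 2 + 3 + 3 = 15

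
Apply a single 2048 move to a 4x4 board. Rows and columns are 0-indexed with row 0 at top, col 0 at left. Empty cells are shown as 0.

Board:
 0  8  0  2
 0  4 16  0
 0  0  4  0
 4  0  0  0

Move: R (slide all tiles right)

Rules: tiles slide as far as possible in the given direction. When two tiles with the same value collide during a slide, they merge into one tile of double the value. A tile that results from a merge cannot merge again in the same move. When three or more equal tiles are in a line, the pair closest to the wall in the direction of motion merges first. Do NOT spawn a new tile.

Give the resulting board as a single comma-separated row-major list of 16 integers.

Answer: 0, 0, 8, 2, 0, 0, 4, 16, 0, 0, 0, 4, 0, 0, 0, 4

Derivation:
Slide right:
row 0: [0, 8, 0, 2] -> [0, 0, 8, 2]
row 1: [0, 4, 16, 0] -> [0, 0, 4, 16]
row 2: [0, 0, 4, 0] -> [0, 0, 0, 4]
row 3: [4, 0, 0, 0] -> [0, 0, 0, 4]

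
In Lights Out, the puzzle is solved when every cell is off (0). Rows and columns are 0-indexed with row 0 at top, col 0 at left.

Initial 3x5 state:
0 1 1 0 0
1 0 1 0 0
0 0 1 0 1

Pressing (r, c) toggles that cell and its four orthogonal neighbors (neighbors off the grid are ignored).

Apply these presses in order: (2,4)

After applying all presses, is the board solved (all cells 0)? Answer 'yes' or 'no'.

Answer: no

Derivation:
After press 1 at (2,4):
0 1 1 0 0
1 0 1 0 1
0 0 1 1 0

Lights still on: 7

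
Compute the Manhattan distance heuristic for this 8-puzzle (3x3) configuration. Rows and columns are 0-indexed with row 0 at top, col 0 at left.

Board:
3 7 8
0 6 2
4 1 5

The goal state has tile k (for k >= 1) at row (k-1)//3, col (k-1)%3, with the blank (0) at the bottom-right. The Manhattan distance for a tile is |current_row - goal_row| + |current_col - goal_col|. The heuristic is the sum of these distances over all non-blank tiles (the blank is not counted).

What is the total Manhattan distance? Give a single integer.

Tile 3: at (0,0), goal (0,2), distance |0-0|+|0-2| = 2
Tile 7: at (0,1), goal (2,0), distance |0-2|+|1-0| = 3
Tile 8: at (0,2), goal (2,1), distance |0-2|+|2-1| = 3
Tile 6: at (1,1), goal (1,2), distance |1-1|+|1-2| = 1
Tile 2: at (1,2), goal (0,1), distance |1-0|+|2-1| = 2
Tile 4: at (2,0), goal (1,0), distance |2-1|+|0-0| = 1
Tile 1: at (2,1), goal (0,0), distance |2-0|+|1-0| = 3
Tile 5: at (2,2), goal (1,1), distance |2-1|+|2-1| = 2
Sum: 2 + 3 + 3 + 1 + 2 + 1 + 3 + 2 = 17

Answer: 17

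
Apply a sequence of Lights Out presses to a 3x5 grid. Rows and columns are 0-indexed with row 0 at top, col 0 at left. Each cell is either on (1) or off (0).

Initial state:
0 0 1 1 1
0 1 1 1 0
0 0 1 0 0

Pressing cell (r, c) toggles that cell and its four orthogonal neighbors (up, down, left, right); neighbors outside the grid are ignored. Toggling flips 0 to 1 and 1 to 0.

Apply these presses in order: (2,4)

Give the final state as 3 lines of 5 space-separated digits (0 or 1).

Answer: 0 0 1 1 1
0 1 1 1 1
0 0 1 1 1

Derivation:
After press 1 at (2,4):
0 0 1 1 1
0 1 1 1 1
0 0 1 1 1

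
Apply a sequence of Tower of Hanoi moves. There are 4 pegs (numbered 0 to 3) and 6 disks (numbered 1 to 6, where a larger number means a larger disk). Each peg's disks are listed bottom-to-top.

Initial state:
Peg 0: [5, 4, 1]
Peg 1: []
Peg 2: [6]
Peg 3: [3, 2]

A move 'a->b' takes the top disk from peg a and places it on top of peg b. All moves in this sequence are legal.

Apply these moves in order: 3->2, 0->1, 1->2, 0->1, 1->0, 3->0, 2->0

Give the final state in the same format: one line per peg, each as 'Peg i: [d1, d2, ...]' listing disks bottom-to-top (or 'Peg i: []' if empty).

Answer: Peg 0: [5, 4, 3, 1]
Peg 1: []
Peg 2: [6, 2]
Peg 3: []

Derivation:
After move 1 (3->2):
Peg 0: [5, 4, 1]
Peg 1: []
Peg 2: [6, 2]
Peg 3: [3]

After move 2 (0->1):
Peg 0: [5, 4]
Peg 1: [1]
Peg 2: [6, 2]
Peg 3: [3]

After move 3 (1->2):
Peg 0: [5, 4]
Peg 1: []
Peg 2: [6, 2, 1]
Peg 3: [3]

After move 4 (0->1):
Peg 0: [5]
Peg 1: [4]
Peg 2: [6, 2, 1]
Peg 3: [3]

After move 5 (1->0):
Peg 0: [5, 4]
Peg 1: []
Peg 2: [6, 2, 1]
Peg 3: [3]

After move 6 (3->0):
Peg 0: [5, 4, 3]
Peg 1: []
Peg 2: [6, 2, 1]
Peg 3: []

After move 7 (2->0):
Peg 0: [5, 4, 3, 1]
Peg 1: []
Peg 2: [6, 2]
Peg 3: []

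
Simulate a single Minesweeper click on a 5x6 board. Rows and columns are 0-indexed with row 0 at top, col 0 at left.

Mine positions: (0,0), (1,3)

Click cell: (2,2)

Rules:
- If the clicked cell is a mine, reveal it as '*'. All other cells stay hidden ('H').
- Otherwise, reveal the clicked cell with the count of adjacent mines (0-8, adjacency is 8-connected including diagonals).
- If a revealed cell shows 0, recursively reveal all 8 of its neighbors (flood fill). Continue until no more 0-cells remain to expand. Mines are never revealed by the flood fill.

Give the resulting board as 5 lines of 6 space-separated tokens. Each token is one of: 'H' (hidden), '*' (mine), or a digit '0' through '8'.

H H H H H H
H H H H H H
H H 1 H H H
H H H H H H
H H H H H H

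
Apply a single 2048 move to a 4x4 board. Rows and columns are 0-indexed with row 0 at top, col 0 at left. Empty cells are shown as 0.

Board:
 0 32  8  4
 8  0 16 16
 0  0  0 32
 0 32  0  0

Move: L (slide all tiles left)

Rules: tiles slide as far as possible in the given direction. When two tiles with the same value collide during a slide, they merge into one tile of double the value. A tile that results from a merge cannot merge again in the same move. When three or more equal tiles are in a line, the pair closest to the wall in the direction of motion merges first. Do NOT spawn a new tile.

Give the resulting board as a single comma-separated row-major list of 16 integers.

Answer: 32, 8, 4, 0, 8, 32, 0, 0, 32, 0, 0, 0, 32, 0, 0, 0

Derivation:
Slide left:
row 0: [0, 32, 8, 4] -> [32, 8, 4, 0]
row 1: [8, 0, 16, 16] -> [8, 32, 0, 0]
row 2: [0, 0, 0, 32] -> [32, 0, 0, 0]
row 3: [0, 32, 0, 0] -> [32, 0, 0, 0]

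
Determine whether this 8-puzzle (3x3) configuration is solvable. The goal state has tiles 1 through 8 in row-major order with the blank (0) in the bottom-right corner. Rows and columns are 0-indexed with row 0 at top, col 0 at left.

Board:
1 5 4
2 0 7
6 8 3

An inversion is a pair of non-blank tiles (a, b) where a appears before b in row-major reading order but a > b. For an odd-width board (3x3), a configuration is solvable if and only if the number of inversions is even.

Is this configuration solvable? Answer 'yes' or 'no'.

Inversions (pairs i<j in row-major order where tile[i] > tile[j] > 0): 9
9 is odd, so the puzzle is not solvable.

Answer: no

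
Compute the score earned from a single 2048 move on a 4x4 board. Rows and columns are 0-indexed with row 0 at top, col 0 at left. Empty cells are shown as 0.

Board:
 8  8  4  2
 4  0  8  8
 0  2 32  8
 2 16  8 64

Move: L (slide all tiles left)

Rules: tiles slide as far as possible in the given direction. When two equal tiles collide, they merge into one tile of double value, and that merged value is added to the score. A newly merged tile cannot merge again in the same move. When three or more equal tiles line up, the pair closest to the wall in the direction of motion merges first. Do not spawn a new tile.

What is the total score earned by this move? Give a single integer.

Slide left:
row 0: [8, 8, 4, 2] -> [16, 4, 2, 0]  score +16 (running 16)
row 1: [4, 0, 8, 8] -> [4, 16, 0, 0]  score +16 (running 32)
row 2: [0, 2, 32, 8] -> [2, 32, 8, 0]  score +0 (running 32)
row 3: [2, 16, 8, 64] -> [2, 16, 8, 64]  score +0 (running 32)
Board after move:
16  4  2  0
 4 16  0  0
 2 32  8  0
 2 16  8 64

Answer: 32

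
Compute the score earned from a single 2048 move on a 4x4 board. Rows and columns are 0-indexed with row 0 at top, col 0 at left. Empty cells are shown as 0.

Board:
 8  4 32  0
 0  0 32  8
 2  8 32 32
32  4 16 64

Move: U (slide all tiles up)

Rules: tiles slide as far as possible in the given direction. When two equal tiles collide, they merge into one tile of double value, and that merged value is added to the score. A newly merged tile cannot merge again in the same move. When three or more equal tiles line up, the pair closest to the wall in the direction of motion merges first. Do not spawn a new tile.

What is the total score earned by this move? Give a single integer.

Slide up:
col 0: [8, 0, 2, 32] -> [8, 2, 32, 0]  score +0 (running 0)
col 1: [4, 0, 8, 4] -> [4, 8, 4, 0]  score +0 (running 0)
col 2: [32, 32, 32, 16] -> [64, 32, 16, 0]  score +64 (running 64)
col 3: [0, 8, 32, 64] -> [8, 32, 64, 0]  score +0 (running 64)
Board after move:
 8  4 64  8
 2  8 32 32
32  4 16 64
 0  0  0  0

Answer: 64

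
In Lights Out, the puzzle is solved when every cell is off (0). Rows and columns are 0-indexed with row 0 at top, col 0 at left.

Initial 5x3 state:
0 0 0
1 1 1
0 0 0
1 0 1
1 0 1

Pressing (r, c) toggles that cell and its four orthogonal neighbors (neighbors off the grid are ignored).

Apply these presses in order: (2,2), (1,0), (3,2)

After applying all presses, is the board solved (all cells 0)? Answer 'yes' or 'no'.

Answer: no

Derivation:
After press 1 at (2,2):
0 0 0
1 1 0
0 1 1
1 0 0
1 0 1

After press 2 at (1,0):
1 0 0
0 0 0
1 1 1
1 0 0
1 0 1

After press 3 at (3,2):
1 0 0
0 0 0
1 1 0
1 1 1
1 0 0

Lights still on: 7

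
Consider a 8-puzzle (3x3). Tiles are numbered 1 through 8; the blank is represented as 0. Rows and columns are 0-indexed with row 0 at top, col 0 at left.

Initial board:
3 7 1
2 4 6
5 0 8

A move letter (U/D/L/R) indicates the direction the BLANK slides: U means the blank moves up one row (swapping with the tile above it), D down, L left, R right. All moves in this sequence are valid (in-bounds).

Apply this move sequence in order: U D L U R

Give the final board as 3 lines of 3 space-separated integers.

Answer: 3 7 1
4 0 6
2 5 8

Derivation:
After move 1 (U):
3 7 1
2 0 6
5 4 8

After move 2 (D):
3 7 1
2 4 6
5 0 8

After move 3 (L):
3 7 1
2 4 6
0 5 8

After move 4 (U):
3 7 1
0 4 6
2 5 8

After move 5 (R):
3 7 1
4 0 6
2 5 8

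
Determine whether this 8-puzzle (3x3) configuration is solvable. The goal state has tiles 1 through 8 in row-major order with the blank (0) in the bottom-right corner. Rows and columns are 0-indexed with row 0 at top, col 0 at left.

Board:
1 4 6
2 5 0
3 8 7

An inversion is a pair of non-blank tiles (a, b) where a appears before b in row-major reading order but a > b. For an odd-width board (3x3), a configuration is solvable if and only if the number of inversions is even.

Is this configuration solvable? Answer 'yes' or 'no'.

Inversions (pairs i<j in row-major order where tile[i] > tile[j] > 0): 7
7 is odd, so the puzzle is not solvable.

Answer: no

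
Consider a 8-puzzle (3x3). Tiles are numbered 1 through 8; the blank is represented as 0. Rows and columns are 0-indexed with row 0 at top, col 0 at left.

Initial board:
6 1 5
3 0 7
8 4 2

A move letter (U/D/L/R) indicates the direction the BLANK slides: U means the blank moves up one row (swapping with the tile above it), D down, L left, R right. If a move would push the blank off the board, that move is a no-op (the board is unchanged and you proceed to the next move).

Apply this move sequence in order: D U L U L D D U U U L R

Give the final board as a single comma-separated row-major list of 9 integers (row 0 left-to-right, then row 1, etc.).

Answer: 1, 0, 5, 6, 3, 7, 8, 4, 2

Derivation:
After move 1 (D):
6 1 5
3 4 7
8 0 2

After move 2 (U):
6 1 5
3 0 7
8 4 2

After move 3 (L):
6 1 5
0 3 7
8 4 2

After move 4 (U):
0 1 5
6 3 7
8 4 2

After move 5 (L):
0 1 5
6 3 7
8 4 2

After move 6 (D):
6 1 5
0 3 7
8 4 2

After move 7 (D):
6 1 5
8 3 7
0 4 2

After move 8 (U):
6 1 5
0 3 7
8 4 2

After move 9 (U):
0 1 5
6 3 7
8 4 2

After move 10 (U):
0 1 5
6 3 7
8 4 2

After move 11 (L):
0 1 5
6 3 7
8 4 2

After move 12 (R):
1 0 5
6 3 7
8 4 2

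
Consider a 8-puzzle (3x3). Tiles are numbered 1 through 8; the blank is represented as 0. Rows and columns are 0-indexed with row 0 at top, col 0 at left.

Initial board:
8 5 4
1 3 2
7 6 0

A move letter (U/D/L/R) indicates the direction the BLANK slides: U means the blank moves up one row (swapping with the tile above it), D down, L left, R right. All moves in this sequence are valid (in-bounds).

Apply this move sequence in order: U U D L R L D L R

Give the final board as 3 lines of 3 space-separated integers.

Answer: 8 5 4
1 6 3
7 0 2

Derivation:
After move 1 (U):
8 5 4
1 3 0
7 6 2

After move 2 (U):
8 5 0
1 3 4
7 6 2

After move 3 (D):
8 5 4
1 3 0
7 6 2

After move 4 (L):
8 5 4
1 0 3
7 6 2

After move 5 (R):
8 5 4
1 3 0
7 6 2

After move 6 (L):
8 5 4
1 0 3
7 6 2

After move 7 (D):
8 5 4
1 6 3
7 0 2

After move 8 (L):
8 5 4
1 6 3
0 7 2

After move 9 (R):
8 5 4
1 6 3
7 0 2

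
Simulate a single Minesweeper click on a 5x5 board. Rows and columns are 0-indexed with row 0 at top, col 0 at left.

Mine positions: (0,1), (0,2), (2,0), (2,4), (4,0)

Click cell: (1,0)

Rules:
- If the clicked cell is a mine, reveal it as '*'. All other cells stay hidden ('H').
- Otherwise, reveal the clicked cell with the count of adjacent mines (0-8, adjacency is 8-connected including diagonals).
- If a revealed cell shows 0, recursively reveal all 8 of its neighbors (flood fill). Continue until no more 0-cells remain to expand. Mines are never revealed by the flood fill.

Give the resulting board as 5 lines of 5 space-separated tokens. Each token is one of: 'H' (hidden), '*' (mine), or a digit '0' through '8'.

H H H H H
2 H H H H
H H H H H
H H H H H
H H H H H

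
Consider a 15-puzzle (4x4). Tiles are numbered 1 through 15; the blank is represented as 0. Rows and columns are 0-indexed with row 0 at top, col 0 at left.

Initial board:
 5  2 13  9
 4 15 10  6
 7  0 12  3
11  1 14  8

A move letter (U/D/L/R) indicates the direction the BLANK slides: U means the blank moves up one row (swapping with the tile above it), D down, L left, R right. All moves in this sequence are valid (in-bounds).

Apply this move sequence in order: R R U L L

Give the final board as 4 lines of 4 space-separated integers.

After move 1 (R):
 5  2 13  9
 4 15 10  6
 7 12  0  3
11  1 14  8

After move 2 (R):
 5  2 13  9
 4 15 10  6
 7 12  3  0
11  1 14  8

After move 3 (U):
 5  2 13  9
 4 15 10  0
 7 12  3  6
11  1 14  8

After move 4 (L):
 5  2 13  9
 4 15  0 10
 7 12  3  6
11  1 14  8

After move 5 (L):
 5  2 13  9
 4  0 15 10
 7 12  3  6
11  1 14  8

Answer:  5  2 13  9
 4  0 15 10
 7 12  3  6
11  1 14  8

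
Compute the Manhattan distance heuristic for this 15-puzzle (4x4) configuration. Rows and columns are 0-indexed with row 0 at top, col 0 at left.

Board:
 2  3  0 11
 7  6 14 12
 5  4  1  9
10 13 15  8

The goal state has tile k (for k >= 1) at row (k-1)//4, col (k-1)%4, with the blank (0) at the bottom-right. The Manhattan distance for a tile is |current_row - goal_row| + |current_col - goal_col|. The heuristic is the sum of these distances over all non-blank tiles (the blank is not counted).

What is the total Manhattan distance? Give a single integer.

Tile 2: at (0,0), goal (0,1), distance |0-0|+|0-1| = 1
Tile 3: at (0,1), goal (0,2), distance |0-0|+|1-2| = 1
Tile 11: at (0,3), goal (2,2), distance |0-2|+|3-2| = 3
Tile 7: at (1,0), goal (1,2), distance |1-1|+|0-2| = 2
Tile 6: at (1,1), goal (1,1), distance |1-1|+|1-1| = 0
Tile 14: at (1,2), goal (3,1), distance |1-3|+|2-1| = 3
Tile 12: at (1,3), goal (2,3), distance |1-2|+|3-3| = 1
Tile 5: at (2,0), goal (1,0), distance |2-1|+|0-0| = 1
Tile 4: at (2,1), goal (0,3), distance |2-0|+|1-3| = 4
Tile 1: at (2,2), goal (0,0), distance |2-0|+|2-0| = 4
Tile 9: at (2,3), goal (2,0), distance |2-2|+|3-0| = 3
Tile 10: at (3,0), goal (2,1), distance |3-2|+|0-1| = 2
Tile 13: at (3,1), goal (3,0), distance |3-3|+|1-0| = 1
Tile 15: at (3,2), goal (3,2), distance |3-3|+|2-2| = 0
Tile 8: at (3,3), goal (1,3), distance |3-1|+|3-3| = 2
Sum: 1 + 1 + 3 + 2 + 0 + 3 + 1 + 1 + 4 + 4 + 3 + 2 + 1 + 0 + 2 = 28

Answer: 28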